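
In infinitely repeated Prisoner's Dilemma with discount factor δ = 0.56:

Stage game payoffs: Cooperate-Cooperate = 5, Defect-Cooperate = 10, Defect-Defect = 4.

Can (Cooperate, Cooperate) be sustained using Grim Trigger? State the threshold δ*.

δ* = 0.8333; since δ = 0.56 < 0.8333, cooperation cannot be sustained

Work:
For Grim Trigger:
Cooperate forever: 5/(1-δ)
Defect then punished: 10 + 4·δ/(1-δ)
Need: 5/(1-δ) ≥ 10 + 4·δ/(1-δ)
Solving: δ ≥ (T-R)/(T-P) = (10-5)/(10-4) = 0.8333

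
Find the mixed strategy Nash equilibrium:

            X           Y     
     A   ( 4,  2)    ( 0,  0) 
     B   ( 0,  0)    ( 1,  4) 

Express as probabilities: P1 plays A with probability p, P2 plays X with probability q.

p = 0.6667, q = 0.2

Work:
Find probabilities that make opponent indifferent:
P2 chooses q to make P1 indifferent between A and B
P1 chooses p to make P2 indifferent between X and Y
Mixed NE: P1 plays (A: 0.6667, B: 0.3333), P2 plays (X: 0.2, Y: 0.8)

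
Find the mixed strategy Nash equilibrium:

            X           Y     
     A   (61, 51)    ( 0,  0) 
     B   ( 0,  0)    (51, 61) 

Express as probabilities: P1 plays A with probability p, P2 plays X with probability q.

p = 0.5446, q = 0.4554

Work:
Find probabilities that make opponent indifferent:
P2 chooses q to make P1 indifferent between A and B
P1 chooses p to make P2 indifferent between X and Y
Mixed NE: P1 plays (A: 0.5446, B: 0.4554), P2 plays (X: 0.4554, Y: 0.5446)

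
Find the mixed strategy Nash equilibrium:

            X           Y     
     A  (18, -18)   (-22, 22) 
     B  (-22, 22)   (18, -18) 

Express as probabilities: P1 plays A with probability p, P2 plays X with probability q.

p = 0.5, q = 0.5

Work:
Find probabilities that make opponent indifferent:
P2 chooses q to make P1 indifferent between A and B
P1 chooses p to make P2 indifferent between X and Y
Mixed NE: P1 plays (A: 0.5, B: 0.5), P2 plays (X: 0.5, Y: 0.5)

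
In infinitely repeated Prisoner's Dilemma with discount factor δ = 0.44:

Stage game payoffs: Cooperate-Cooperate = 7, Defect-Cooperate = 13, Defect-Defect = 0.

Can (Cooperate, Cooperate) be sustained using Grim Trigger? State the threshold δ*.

δ* = 0.4615; since δ = 0.44 < 0.4615, cooperation cannot be sustained

Work:
For Grim Trigger:
Cooperate forever: 7/(1-δ)
Defect then punished: 13 + 0·δ/(1-δ)
Need: 7/(1-δ) ≥ 13 + 0·δ/(1-δ)
Solving: δ ≥ (T-R)/(T-P) = (13-7)/(13-0) = 0.4615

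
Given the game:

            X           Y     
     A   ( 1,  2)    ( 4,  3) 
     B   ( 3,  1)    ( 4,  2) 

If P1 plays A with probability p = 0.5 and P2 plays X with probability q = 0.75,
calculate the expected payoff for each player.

E[P1] = 2.5, E[P2] = 1.75

Work:
E[P1] = p·q·π₁(A,X) + p·(1-q)·π₁(A,Y) + (1-p)·q·π₁(B,X) + (1-p)·(1-q)·π₁(B,Y)
= 0.5·0.75·1 + 0.5·0.25·4 + 0.5·0.75·3 + 0.5·0.25·4
= 2.5

E[P2] = 1.75 (similar calculation)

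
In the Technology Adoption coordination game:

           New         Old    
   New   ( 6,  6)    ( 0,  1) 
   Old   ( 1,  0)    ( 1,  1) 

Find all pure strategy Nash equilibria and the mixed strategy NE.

Pure NE: (New, New) and (Old, Old); Mixed NE: p = 0.1667, q = 0.1667

Work:
Check pure NE:
(New, New): (6, 6) - no unilateral deviation beneficial
(Old, Old): (1, 1) - no unilateral deviation beneficial
Mixed NE: P1 plays New with p = 0.1667, P2 plays New with q = 0.1667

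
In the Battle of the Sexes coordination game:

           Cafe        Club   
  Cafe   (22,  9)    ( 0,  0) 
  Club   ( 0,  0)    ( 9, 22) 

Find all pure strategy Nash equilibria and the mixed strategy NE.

Pure NE: (Cafe, Cafe) and (Club, Club); Mixed NE: p = 0.7097, q = 0.2903

Work:
Check pure NE:
(Cafe, Cafe): (22, 9) - no unilateral deviation beneficial
(Club, Club): (9, 22) - no unilateral deviation beneficial
Mixed NE: P1 plays Cafe with p = 0.7097, P2 plays Cafe with q = 0.2903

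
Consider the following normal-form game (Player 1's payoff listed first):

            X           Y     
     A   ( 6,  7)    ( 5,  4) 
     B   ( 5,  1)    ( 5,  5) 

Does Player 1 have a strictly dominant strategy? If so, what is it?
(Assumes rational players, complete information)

No strictly dominant strategy exists for Player 1

Work:
A strategy strictly dominates another if it gives a strictly higher payoff against every opponent action. Compare each pair of P1's strategies column-by-column:
  A vs B: [6 vs 5, 5 vs 5] → A does not strictly dominate B (column Y: 5 ≤ 5)
  B vs A: [5 vs 6, 5 vs 5] → B does not strictly dominate A (column X: 5 ≤ 6)
No single strategy strictly dominates all others → no strictly dominant strategy.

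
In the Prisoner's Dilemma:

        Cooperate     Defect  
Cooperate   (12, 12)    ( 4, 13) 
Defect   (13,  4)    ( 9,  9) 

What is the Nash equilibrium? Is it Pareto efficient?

(Defect, Defect) is NE; not Pareto efficient

Work:
Defect dominates Cooperate for both players:
If P2 cooperates: Defect (13) > Cooperate (12)
If P2 defects: Defect (9) > Cooperate (4)
NE: (Defect, Defect) with payoff (9, 9)
But (Cooperate, Cooperate) = (12, 12) Pareto dominates (9, 9)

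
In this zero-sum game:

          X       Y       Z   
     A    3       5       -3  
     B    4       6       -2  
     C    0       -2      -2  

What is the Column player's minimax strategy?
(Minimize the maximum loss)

Column should play Z, value = -2

Work:
Column player minimizes Row's maximum payoff:
Column X: max payoff to Row = 4
Column Y: max payoff to Row = 6
Column Z: max payoff to Row = -2
Minimum is -2, achieved by column Z.
Minimax strategy: Z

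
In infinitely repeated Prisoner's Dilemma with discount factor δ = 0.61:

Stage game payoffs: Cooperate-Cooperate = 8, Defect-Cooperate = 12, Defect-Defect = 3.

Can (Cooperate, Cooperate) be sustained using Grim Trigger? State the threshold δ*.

δ* = 0.4444; since δ = 0.61 ≥ 0.4444, cooperation can be sustained

Work:
For Grim Trigger:
Cooperate forever: 8/(1-δ)
Defect then punished: 12 + 3·δ/(1-δ)
Need: 8/(1-δ) ≥ 12 + 3·δ/(1-δ)
Solving: δ ≥ (T-R)/(T-P) = (12-8)/(12-3) = 0.4444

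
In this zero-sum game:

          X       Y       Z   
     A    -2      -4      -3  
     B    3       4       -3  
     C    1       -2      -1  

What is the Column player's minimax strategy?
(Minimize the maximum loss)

Column should play Z, value = -1

Work:
Column player minimizes Row's maximum payoff:
Column X: max payoff to Row = 3
Column Y: max payoff to Row = 4
Column Z: max payoff to Row = -1
Minimum is -1, achieved by column Z.
Minimax strategy: Z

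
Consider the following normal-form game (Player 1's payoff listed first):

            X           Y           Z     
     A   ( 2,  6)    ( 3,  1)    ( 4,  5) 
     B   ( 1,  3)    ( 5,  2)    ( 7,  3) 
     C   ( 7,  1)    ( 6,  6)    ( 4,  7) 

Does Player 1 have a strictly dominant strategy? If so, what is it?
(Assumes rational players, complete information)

No strictly dominant strategy exists for Player 1

Work:
A strategy strictly dominates another if it gives a strictly higher payoff against every opponent action. Compare each pair of P1's strategies column-by-column:
  A vs B: [2 vs 1, 3 vs 5, 4 vs 7] → A does not strictly dominate B (column Y: 3 ≤ 5)
  A vs C: [2 vs 7, 3 vs 6, 4 vs 4] → A does not strictly dominate C (column X: 2 ≤ 7)
  B vs A: [1 vs 2, 5 vs 3, 7 vs 4] → B does not strictly dominate A (column X: 1 ≤ 2)
  B vs C: [1 vs 7, 5 vs 6, 7 vs 4] → B does not strictly dominate C (column X: 1 ≤ 7)
  C vs A: [7 vs 2, 6 vs 3, 4 vs 4] → C does not strictly dominate A (column Z: 4 ≤ 4)
  C vs B: [7 vs 1, 6 vs 5, 4 vs 7] → C does not strictly dominate B (column Z: 4 ≤ 7)
No single strategy strictly dominates all others → no strictly dominant strategy.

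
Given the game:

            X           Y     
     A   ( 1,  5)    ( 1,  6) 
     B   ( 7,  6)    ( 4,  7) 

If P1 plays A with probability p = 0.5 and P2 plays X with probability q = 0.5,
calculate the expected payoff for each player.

E[P1] = 3.25, E[P2] = 6.0

Work:
E[P1] = p·q·π₁(A,X) + p·(1-q)·π₁(A,Y) + (1-p)·q·π₁(B,X) + (1-p)·(1-q)·π₁(B,Y)
= 0.5·0.5·1 + 0.5·0.5·1 + 0.5·0.5·7 + 0.5·0.5·4
= 3.25

E[P2] = 6.0 (similar calculation)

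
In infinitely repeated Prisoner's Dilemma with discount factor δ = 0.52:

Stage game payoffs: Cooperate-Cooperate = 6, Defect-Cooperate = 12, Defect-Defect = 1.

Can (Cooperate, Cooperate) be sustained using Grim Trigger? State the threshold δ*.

δ* = 0.5455; since δ = 0.52 < 0.5455, cooperation cannot be sustained

Work:
For Grim Trigger:
Cooperate forever: 6/(1-δ)
Defect then punished: 12 + 1·δ/(1-δ)
Need: 6/(1-δ) ≥ 12 + 1·δ/(1-δ)
Solving: δ ≥ (T-R)/(T-P) = (12-6)/(12-1) = 0.5455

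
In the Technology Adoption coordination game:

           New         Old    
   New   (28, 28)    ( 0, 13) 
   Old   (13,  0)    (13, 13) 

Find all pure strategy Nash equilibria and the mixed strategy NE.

Pure NE: (New, New) and (Old, Old); Mixed NE: p = 0.4643, q = 0.4643

Work:
Check pure NE:
(New, New): (28, 28) - no unilateral deviation beneficial
(Old, Old): (13, 13) - no unilateral deviation beneficial
Mixed NE: P1 plays New with p = 0.4643, P2 plays New with q = 0.4643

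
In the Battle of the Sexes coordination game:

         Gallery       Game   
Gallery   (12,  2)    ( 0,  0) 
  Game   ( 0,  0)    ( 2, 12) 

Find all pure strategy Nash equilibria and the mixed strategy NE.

Pure NE: (Gallery, Gallery) and (Game, Game); Mixed NE: p = 0.8571, q = 0.1429

Work:
Check pure NE:
(Gallery, Gallery): (12, 2) - no unilateral deviation beneficial
(Game, Game): (2, 12) - no unilateral deviation beneficial
Mixed NE: P1 plays Gallery with p = 0.8571, P2 plays Gallery with q = 0.1429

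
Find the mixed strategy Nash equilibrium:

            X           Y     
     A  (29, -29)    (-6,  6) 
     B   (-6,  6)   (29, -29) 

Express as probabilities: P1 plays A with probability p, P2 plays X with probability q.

p = 0.5, q = 0.5

Work:
Find probabilities that make opponent indifferent:
P2 chooses q to make P1 indifferent between A and B
P1 chooses p to make P2 indifferent between X and Y
Mixed NE: P1 plays (A: 0.5, B: 0.5), P2 plays (X: 0.5, Y: 0.5)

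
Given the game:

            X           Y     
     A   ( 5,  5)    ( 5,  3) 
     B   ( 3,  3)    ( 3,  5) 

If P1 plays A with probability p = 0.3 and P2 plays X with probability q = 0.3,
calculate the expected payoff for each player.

E[P1] = 3.6, E[P2] = 4.16

Work:
E[P1] = p·q·π₁(A,X) + p·(1-q)·π₁(A,Y) + (1-p)·q·π₁(B,X) + (1-p)·(1-q)·π₁(B,Y)
= 0.3·0.3·5 + 0.3·0.7·5 + 0.7·0.3·3 + 0.7·0.7·3
= 3.6

E[P2] = 4.16 (similar calculation)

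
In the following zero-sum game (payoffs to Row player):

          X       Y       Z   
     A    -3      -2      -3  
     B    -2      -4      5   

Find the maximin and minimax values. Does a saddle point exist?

Maximin = -3, Minimax = -2, Saddle: False

Work:
Row minimums: [-3, -4] → maximin = -3
Column maximums: [-2, -2, 5] → minimax = -2
No saddle point (maximin ≠ minimax). Mixed strategy needed.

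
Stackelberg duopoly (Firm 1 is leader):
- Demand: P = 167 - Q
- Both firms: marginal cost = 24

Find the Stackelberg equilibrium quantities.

q₁* (leader) = 71.5, q₂* (follower) = 35.75

Work:
Follower's reaction: q₂ = (a - c - q₁)/2
Leader substitutes: π₁ = q₁·(a - q₁ - (a-c-q₁)/2 - c)
FOC: q₁* = (167 - 24)/2 = 71.50
Then: q₂* = (167 - 24 - 71.5)/2 = 35.75
Leader has first-mover advantage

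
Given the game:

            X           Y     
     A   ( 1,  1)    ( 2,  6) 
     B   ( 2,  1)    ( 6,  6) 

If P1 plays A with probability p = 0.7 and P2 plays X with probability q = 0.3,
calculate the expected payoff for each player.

E[P1] = 2.63, E[P2] = 4.5

Work:
E[P1] = p·q·π₁(A,X) + p·(1-q)·π₁(A,Y) + (1-p)·q·π₁(B,X) + (1-p)·(1-q)·π₁(B,Y)
= 0.7·0.3·1 + 0.7·0.7·2 + 0.3·0.3·2 + 0.3·0.7·6
= 2.63

E[P2] = 4.5 (similar calculation)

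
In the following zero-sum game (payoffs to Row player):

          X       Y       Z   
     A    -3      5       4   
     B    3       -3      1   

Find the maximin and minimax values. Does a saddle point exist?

Maximin = -3, Minimax = 3, Saddle: False

Work:
Row minimums: [-3, -3] → maximin = -3
Column maximums: [3, 5, 4] → minimax = 3
No saddle point (maximin ≠ minimax). Mixed strategy needed.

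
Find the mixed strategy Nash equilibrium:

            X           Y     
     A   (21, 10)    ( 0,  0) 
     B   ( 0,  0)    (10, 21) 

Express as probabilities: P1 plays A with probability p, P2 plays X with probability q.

p = 0.6774, q = 0.3226

Work:
Find probabilities that make opponent indifferent:
P2 chooses q to make P1 indifferent between A and B
P1 chooses p to make P2 indifferent between X and Y
Mixed NE: P1 plays (A: 0.6774, B: 0.3226), P2 plays (X: 0.3226, Y: 0.6774)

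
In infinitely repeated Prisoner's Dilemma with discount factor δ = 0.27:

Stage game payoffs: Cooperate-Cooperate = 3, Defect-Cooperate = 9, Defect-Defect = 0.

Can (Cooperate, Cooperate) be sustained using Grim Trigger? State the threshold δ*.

δ* = 0.6667; since δ = 0.27 < 0.6667, cooperation cannot be sustained

Work:
For Grim Trigger:
Cooperate forever: 3/(1-δ)
Defect then punished: 9 + 0·δ/(1-δ)
Need: 3/(1-δ) ≥ 9 + 0·δ/(1-δ)
Solving: δ ≥ (T-R)/(T-P) = (9-3)/(9-0) = 0.6667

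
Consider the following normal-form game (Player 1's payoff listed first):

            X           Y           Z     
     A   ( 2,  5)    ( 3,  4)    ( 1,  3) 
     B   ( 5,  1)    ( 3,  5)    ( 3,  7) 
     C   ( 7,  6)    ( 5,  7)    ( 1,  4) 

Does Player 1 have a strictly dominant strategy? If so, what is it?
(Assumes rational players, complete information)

No strictly dominant strategy exists for Player 1

Work:
A strategy strictly dominates another if it gives a strictly higher payoff against every opponent action. Compare each pair of P1's strategies column-by-column:
  A vs B: [2 vs 5, 3 vs 3, 1 vs 3] → A does not strictly dominate B (column X: 2 ≤ 5)
  A vs C: [2 vs 7, 3 vs 5, 1 vs 1] → A does not strictly dominate C (column X: 2 ≤ 7)
  B vs A: [5 vs 2, 3 vs 3, 3 vs 1] → B does not strictly dominate A (column Y: 3 ≤ 3)
  B vs C: [5 vs 7, 3 vs 5, 3 vs 1] → B does not strictly dominate C (column X: 5 ≤ 7)
  C vs A: [7 vs 2, 5 vs 3, 1 vs 1] → C does not strictly dominate A (column Z: 1 ≤ 1)
  C vs B: [7 vs 5, 5 vs 3, 1 vs 3] → C does not strictly dominate B (column Z: 1 ≤ 3)
No single strategy strictly dominates all others → no strictly dominant strategy.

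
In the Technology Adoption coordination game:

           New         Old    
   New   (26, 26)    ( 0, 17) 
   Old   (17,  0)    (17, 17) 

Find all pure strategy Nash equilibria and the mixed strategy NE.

Pure NE: (New, New) and (Old, Old); Mixed NE: p = 0.6538, q = 0.6538

Work:
Check pure NE:
(New, New): (26, 26) - no unilateral deviation beneficial
(Old, Old): (17, 17) - no unilateral deviation beneficial
Mixed NE: P1 plays New with p = 0.6538, P2 plays New with q = 0.6538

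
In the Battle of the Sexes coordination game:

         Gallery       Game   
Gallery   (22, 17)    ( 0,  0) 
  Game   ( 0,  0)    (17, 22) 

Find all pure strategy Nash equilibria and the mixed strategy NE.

Pure NE: (Gallery, Gallery) and (Game, Game); Mixed NE: p = 0.5641, q = 0.4359

Work:
Check pure NE:
(Gallery, Gallery): (22, 17) - no unilateral deviation beneficial
(Game, Game): (17, 22) - no unilateral deviation beneficial
Mixed NE: P1 plays Gallery with p = 0.5641, P2 plays Gallery with q = 0.4359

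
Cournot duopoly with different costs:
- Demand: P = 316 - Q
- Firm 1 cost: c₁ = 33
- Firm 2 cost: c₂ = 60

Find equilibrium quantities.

q₁* = 103.33, q₂* = 76.33

Work:
Reaction: q₁ = (316 - 33 - q₂)/2
Reaction: q₂ = (316 - 60 - q₁)/2
Solve simultaneously:
q₁* = (316 - 2×33 + 60)/3 = 103.33
q₂* = (316 - 2×60 + 33)/3 = 76.33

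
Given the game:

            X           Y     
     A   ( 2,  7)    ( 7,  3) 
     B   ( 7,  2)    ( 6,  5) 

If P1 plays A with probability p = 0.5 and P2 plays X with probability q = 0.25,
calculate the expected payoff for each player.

E[P1] = 6.0, E[P2] = 4.125

Work:
E[P1] = p·q·π₁(A,X) + p·(1-q)·π₁(A,Y) + (1-p)·q·π₁(B,X) + (1-p)·(1-q)·π₁(B,Y)
= 0.5·0.25·2 + 0.5·0.75·7 + 0.5·0.25·7 + 0.5·0.75·6
= 6.0

E[P2] = 4.125 (similar calculation)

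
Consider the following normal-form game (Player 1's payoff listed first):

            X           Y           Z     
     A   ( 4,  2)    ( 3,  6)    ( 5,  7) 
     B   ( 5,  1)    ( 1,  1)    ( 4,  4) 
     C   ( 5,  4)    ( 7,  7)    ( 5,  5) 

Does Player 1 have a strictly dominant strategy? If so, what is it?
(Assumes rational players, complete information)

No strictly dominant strategy exists for Player 1

Work:
A strategy strictly dominates another if it gives a strictly higher payoff against every opponent action. Compare each pair of P1's strategies column-by-column:
  A vs B: [4 vs 5, 3 vs 1, 5 vs 4] → A does not strictly dominate B (column X: 4 ≤ 5)
  A vs C: [4 vs 5, 3 vs 7, 5 vs 5] → A does not strictly dominate C (column X: 4 ≤ 5)
  B vs A: [5 vs 4, 1 vs 3, 4 vs 5] → B does not strictly dominate A (column Y: 1 ≤ 3)
  B vs C: [5 vs 5, 1 vs 7, 4 vs 5] → B does not strictly dominate C (column X: 5 ≤ 5)
  C vs A: [5 vs 4, 7 vs 3, 5 vs 5] → C does not strictly dominate A (column Z: 5 ≤ 5)
  C vs B: [5 vs 5, 7 vs 1, 5 vs 4] → C does not strictly dominate B (column X: 5 ≤ 5)
No single strategy strictly dominates all others → no strictly dominant strategy.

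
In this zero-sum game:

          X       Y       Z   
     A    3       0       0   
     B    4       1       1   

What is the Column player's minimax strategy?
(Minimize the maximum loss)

Column should play Y or Z (all achieve the minimum), value = 1

Work:
Column player minimizes Row's maximum payoff:
Column X: max payoff to Row = 4
Column Y: max payoff to Row = 1
Column Z: max payoff to Row = 1
Minimum is 1, achieved by columns Y, Z (tied).
Each of Y or Z is a minimax strategy.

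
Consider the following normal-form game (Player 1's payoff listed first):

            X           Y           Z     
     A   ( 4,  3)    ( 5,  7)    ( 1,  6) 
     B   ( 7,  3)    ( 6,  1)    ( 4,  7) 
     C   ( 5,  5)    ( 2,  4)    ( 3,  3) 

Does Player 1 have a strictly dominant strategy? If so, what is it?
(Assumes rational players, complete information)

Yes, Player 1's strictly dominant strategy is B

Work:
A strategy strictly dominates another if it gives a strictly higher payoff against every opponent action. Compare each pair of P1's strategies column-by-column:
  A vs B: [4 vs 7, 5 vs 6, 1 vs 4] → A does not strictly dominate B (column X: 4 ≤ 7)
  A vs C: [4 vs 5, 5 vs 2, 1 vs 3] → A does not strictly dominate C (column X: 4 ≤ 5)
  B vs A: [7 vs 4, 6 vs 5, 4 vs 1] → B strictly dominates A
  B vs C: [7 vs 5, 6 vs 2, 4 vs 3] → B strictly dominates C
  C vs A: [5 vs 4, 2 vs 5, 3 vs 1] → C does not strictly dominate A (column Y: 2 ≤ 5)
  C vs B: [5 vs 7, 2 vs 6, 3 vs 4] → C does not strictly dominate B (column X: 5 ≤ 7)
B strictly dominates every other strategy → strictly dominant.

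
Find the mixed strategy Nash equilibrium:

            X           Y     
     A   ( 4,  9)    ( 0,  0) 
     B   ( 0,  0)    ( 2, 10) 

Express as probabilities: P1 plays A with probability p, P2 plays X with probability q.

p = 0.5263, q = 0.3333

Work:
Find probabilities that make opponent indifferent:
P2 chooses q to make P1 indifferent between A and B
P1 chooses p to make P2 indifferent between X and Y
Mixed NE: P1 plays (A: 0.5263, B: 0.4737), P2 plays (X: 0.3333, Y: 0.6667)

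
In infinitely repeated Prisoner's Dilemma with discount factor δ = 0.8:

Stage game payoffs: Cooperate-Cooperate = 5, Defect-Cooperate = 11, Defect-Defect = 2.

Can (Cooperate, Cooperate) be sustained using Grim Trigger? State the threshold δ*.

δ* = 0.6667; since δ = 0.8 ≥ 0.6667, cooperation can be sustained

Work:
For Grim Trigger:
Cooperate forever: 5/(1-δ)
Defect then punished: 11 + 2·δ/(1-δ)
Need: 5/(1-δ) ≥ 11 + 2·δ/(1-δ)
Solving: δ ≥ (T-R)/(T-P) = (11-5)/(11-2) = 0.6667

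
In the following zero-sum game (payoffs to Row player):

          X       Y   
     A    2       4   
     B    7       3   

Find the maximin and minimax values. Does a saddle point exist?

Maximin = 3, Minimax = 4, Saddle: False

Work:
Row minimums: [2, 3] → maximin = 3
Column maximums: [7, 4] → minimax = 4
No saddle point (maximin ≠ minimax). Mixed strategy needed.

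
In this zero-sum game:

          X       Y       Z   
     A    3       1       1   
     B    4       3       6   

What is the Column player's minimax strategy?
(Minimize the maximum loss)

Column should play Y, value = 3

Work:
Column player minimizes Row's maximum payoff:
Column X: max payoff to Row = 4
Column Y: max payoff to Row = 3
Column Z: max payoff to Row = 6
Minimum is 3, achieved by column Y.
Minimax strategy: Y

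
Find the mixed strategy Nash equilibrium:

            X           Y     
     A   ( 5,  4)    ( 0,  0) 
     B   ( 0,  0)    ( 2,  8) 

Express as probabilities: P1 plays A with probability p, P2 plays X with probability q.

p = 0.6667, q = 0.2857

Work:
Find probabilities that make opponent indifferent:
P2 chooses q to make P1 indifferent between A and B
P1 chooses p to make P2 indifferent between X and Y
Mixed NE: P1 plays (A: 0.6667, B: 0.3333), P2 plays (X: 0.2857, Y: 0.7143)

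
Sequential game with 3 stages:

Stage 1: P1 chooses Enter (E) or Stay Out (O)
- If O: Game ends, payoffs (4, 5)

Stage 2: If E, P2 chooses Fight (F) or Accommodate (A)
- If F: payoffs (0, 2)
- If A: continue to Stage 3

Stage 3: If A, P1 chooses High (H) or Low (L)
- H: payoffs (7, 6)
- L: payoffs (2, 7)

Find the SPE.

SPE: (E, A, H); Outcome (7, 6)

Work:
Stage 3: P1 chooses H (7 vs 2)
Stage 2: P2: F->2, A->6 (anticipating H). Choose A
Stage 1: P1: O->4, E->7 (anticipating A, H). Choose E
SPE path: E -> A -> H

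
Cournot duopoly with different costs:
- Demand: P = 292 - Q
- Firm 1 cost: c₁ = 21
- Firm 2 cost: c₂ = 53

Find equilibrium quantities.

q₁* = 101.0, q₂* = 69.0

Work:
Reaction: q₁ = (292 - 21 - q₂)/2
Reaction: q₂ = (292 - 53 - q₁)/2
Solve simultaneously:
q₁* = (292 - 2×21 + 53)/3 = 101.0
q₂* = (292 - 2×53 + 21)/3 = 69.0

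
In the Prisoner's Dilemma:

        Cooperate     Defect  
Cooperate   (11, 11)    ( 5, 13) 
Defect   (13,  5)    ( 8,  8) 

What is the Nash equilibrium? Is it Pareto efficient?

(Defect, Defect) is NE; not Pareto efficient

Work:
Defect dominates Cooperate for both players:
If P2 cooperates: Defect (13) > Cooperate (11)
If P2 defects: Defect (8) > Cooperate (5)
NE: (Defect, Defect) with payoff (8, 8)
But (Cooperate, Cooperate) = (11, 11) Pareto dominates (8, 8)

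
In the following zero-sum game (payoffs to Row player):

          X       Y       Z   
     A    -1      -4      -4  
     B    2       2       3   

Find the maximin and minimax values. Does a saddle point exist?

Maximin = 2, Minimax = 2, Saddle: True

Work:
Row minimums: [-4, 2] → maximin = 2
Column maximums: [2, 2, 3] → minimax = 2
Saddle point exists! Game value = 2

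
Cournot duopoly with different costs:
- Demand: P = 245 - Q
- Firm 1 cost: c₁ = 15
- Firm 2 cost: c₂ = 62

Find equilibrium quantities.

q₁* = 92.33, q₂* = 45.33

Work:
Reaction: q₁ = (245 - 15 - q₂)/2
Reaction: q₂ = (245 - 62 - q₁)/2
Solve simultaneously:
q₁* = (245 - 2×15 + 62)/3 = 92.33
q₂* = (245 - 2×62 + 15)/3 = 45.33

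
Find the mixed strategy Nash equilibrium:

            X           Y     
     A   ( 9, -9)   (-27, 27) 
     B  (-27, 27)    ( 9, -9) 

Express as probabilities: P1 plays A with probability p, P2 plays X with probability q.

p = 0.5, q = 0.5

Work:
Find probabilities that make opponent indifferent:
P2 chooses q to make P1 indifferent between A and B
P1 chooses p to make P2 indifferent between X and Y
Mixed NE: P1 plays (A: 0.5, B: 0.5), P2 plays (X: 0.5, Y: 0.5)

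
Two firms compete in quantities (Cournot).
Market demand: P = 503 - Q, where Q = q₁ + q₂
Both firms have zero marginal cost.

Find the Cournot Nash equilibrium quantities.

q₁* = q₂* = 167.67; P* = 167.67

Work:
Profit: π_i = P·q_i = (a - q_i - q_j)·q_i
FOC: ∂π_i/∂q_i = a - 2q_i - q_j = 0
Reaction function: q_i = (503 - q_j)/2
Symmetry: q* = 503/3 = 167.67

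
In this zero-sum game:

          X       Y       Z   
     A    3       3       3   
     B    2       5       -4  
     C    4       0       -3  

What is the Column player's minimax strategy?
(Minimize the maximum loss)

Column should play Z, value = 3

Work:
Column player minimizes Row's maximum payoff:
Column X: max payoff to Row = 4
Column Y: max payoff to Row = 5
Column Z: max payoff to Row = 3
Minimum is 3, achieved by column Z.
Minimax strategy: Z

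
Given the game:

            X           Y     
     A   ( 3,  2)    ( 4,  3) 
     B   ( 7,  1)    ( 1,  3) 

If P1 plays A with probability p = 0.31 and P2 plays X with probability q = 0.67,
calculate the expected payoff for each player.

E[P1] = 4.4961, E[P2] = 1.8677

Work:
E[P1] = p·q·π₁(A,X) + p·(1-q)·π₁(A,Y) + (1-p)·q·π₁(B,X) + (1-p)·(1-q)·π₁(B,Y)
= 0.31·0.67·3 + 0.31·0.33·4 + 0.69·0.67·7 + 0.69·0.33·1
= 4.4961

E[P2] = 1.8677 (similar calculation)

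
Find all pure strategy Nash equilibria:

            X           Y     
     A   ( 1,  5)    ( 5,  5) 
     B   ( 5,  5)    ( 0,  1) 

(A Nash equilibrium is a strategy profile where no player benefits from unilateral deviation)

Nash equilibrium: (A, Y), (B, X)

Work:
Best responses:
  P1 vs X: payoffs [1, 5] → best response B (payoff 5)
  P1 vs Y: payoffs [5, 0] → best response A (payoff 5)
  P2 vs A: payoffs [5, 5] → best response X/Y (payoff 5)
  P2 vs B: payoffs [5, 1] → best response X (payoff 5)
Mutual best responses: (A,Y), (B,X) → Nash equilibria.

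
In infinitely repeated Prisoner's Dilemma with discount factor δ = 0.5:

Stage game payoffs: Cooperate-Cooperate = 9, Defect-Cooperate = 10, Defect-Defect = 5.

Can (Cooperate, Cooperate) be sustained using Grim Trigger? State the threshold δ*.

δ* = 0.2; since δ = 0.5 ≥ 0.2, cooperation can be sustained

Work:
For Grim Trigger:
Cooperate forever: 9/(1-δ)
Defect then punished: 10 + 5·δ/(1-δ)
Need: 9/(1-δ) ≥ 10 + 5·δ/(1-δ)
Solving: δ ≥ (T-R)/(T-P) = (10-9)/(10-5) = 0.2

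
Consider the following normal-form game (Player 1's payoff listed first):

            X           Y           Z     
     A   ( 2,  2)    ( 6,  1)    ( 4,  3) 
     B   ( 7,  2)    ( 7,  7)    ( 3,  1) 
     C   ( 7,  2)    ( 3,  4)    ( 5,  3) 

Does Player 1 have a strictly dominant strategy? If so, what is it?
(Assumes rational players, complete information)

No strictly dominant strategy exists for Player 1

Work:
A strategy strictly dominates another if it gives a strictly higher payoff against every opponent action. Compare each pair of P1's strategies column-by-column:
  A vs B: [2 vs 7, 6 vs 7, 4 vs 3] → A does not strictly dominate B (column X: 2 ≤ 7)
  A vs C: [2 vs 7, 6 vs 3, 4 vs 5] → A does not strictly dominate C (column X: 2 ≤ 7)
  B vs A: [7 vs 2, 7 vs 6, 3 vs 4] → B does not strictly dominate A (column Z: 3 ≤ 4)
  B vs C: [7 vs 7, 7 vs 3, 3 vs 5] → B does not strictly dominate C (column X: 7 ≤ 7)
  C vs A: [7 vs 2, 3 vs 6, 5 vs 4] → C does not strictly dominate A (column Y: 3 ≤ 6)
  C vs B: [7 vs 7, 3 vs 7, 5 vs 3] → C does not strictly dominate B (column X: 7 ≤ 7)
No single strategy strictly dominates all others → no strictly dominant strategy.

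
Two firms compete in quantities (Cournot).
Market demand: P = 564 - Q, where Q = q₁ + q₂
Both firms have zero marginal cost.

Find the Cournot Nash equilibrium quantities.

q₁* = q₂* = 188.0; P* = 188.0

Work:
Profit: π_i = P·q_i = (a - q_i - q_j)·q_i
FOC: ∂π_i/∂q_i = a - 2q_i - q_j = 0
Reaction function: q_i = (564 - q_j)/2
Symmetry: q* = 564/3 = 188.0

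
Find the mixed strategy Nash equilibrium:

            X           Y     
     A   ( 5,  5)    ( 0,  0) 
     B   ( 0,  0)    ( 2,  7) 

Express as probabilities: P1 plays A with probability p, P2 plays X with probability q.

p = 0.5833, q = 0.2857

Work:
Find probabilities that make opponent indifferent:
P2 chooses q to make P1 indifferent between A and B
P1 chooses p to make P2 indifferent between X and Y
Mixed NE: P1 plays (A: 0.5833, B: 0.4167), P2 plays (X: 0.2857, Y: 0.7143)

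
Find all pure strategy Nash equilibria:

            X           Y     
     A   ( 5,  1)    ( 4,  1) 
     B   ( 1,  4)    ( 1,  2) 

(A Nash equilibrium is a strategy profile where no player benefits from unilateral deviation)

Nash equilibrium: (A, X), (A, Y)

Work:
Best responses:
  P1 vs X: payoffs [5, 1] → best response A (payoff 5)
  P1 vs Y: payoffs [4, 1] → best response A (payoff 4)
  P2 vs A: payoffs [1, 1] → best response X/Y (payoff 1)
  P2 vs B: payoffs [4, 2] → best response X (payoff 4)
Mutual best responses: (A,X), (A,Y) → Nash equilibria.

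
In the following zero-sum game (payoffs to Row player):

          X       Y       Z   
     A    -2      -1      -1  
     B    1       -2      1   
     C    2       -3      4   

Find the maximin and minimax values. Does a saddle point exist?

Maximin = -2, Minimax = -1, Saddle: False

Work:
Row minimums: [-2, -2, -3] → maximin = -2
Column maximums: [2, -1, 4] → minimax = -1
No saddle point (maximin ≠ minimax). Mixed strategy needed.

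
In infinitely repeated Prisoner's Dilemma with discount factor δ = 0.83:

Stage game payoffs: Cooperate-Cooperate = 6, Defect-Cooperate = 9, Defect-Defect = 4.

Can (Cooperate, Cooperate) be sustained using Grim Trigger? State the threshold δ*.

δ* = 0.6; since δ = 0.83 ≥ 0.6, cooperation can be sustained

Work:
For Grim Trigger:
Cooperate forever: 6/(1-δ)
Defect then punished: 9 + 4·δ/(1-δ)
Need: 6/(1-δ) ≥ 9 + 4·δ/(1-δ)
Solving: δ ≥ (T-R)/(T-P) = (9-6)/(9-4) = 0.6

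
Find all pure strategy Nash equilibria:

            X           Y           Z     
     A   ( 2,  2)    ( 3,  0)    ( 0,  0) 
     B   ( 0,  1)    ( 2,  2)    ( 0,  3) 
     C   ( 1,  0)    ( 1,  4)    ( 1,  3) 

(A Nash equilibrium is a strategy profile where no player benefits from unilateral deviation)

Nash equilibrium: (A, X)

Work:
Best responses:
  P1 vs X: payoffs [2, 0, 1] → best response A (payoff 2)
  P1 vs Y: payoffs [3, 2, 1] → best response A (payoff 3)
  P1 vs Z: payoffs [0, 0, 1] → best response C (payoff 1)
  P2 vs A: payoffs [2, 0, 0] → best response X (payoff 2)
  P2 vs B: payoffs [1, 2, 3] → best response Z (payoff 3)
  P2 vs C: payoffs [0, 4, 3] → best response Y (payoff 4)
Mutual best responses: (A,X) → Nash equilibria.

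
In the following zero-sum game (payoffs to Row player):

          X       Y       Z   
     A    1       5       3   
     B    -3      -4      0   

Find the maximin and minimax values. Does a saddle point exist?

Maximin = 1, Minimax = 1, Saddle: True

Work:
Row minimums: [1, -4] → maximin = 1
Column maximums: [1, 5, 3] → minimax = 1
Saddle point exists! Game value = 1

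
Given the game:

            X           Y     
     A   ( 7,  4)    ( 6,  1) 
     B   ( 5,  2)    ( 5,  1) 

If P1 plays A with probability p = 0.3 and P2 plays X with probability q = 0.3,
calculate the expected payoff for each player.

E[P1] = 5.39, E[P2] = 1.48

Work:
E[P1] = p·q·π₁(A,X) + p·(1-q)·π₁(A,Y) + (1-p)·q·π₁(B,X) + (1-p)·(1-q)·π₁(B,Y)
= 0.3·0.3·7 + 0.3·0.7·6 + 0.7·0.3·5 + 0.7·0.7·5
= 5.39

E[P2] = 1.48 (similar calculation)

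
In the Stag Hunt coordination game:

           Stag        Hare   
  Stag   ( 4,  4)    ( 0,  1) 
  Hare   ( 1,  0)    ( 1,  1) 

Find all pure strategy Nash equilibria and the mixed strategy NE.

Pure NE: (Stag, Stag) and (Hare, Hare); Mixed NE: p = 0.25, q = 0.25

Work:
Check pure NE:
(Stag, Stag): (4, 4) - no unilateral deviation beneficial
(Hare, Hare): (1, 1) - no unilateral deviation beneficial
Mixed NE: P1 plays Stag with p = 0.25, P2 plays Stag with q = 0.25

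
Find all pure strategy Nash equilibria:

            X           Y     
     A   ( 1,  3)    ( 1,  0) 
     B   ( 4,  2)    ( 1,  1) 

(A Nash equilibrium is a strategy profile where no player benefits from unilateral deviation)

Nash equilibrium: (B, X)

Work:
Best responses:
  P1 vs X: payoffs [1, 4] → best response B (payoff 4)
  P1 vs Y: payoffs [1, 1] → best response A/B (payoff 1)
  P2 vs A: payoffs [3, 0] → best response X (payoff 3)
  P2 vs B: payoffs [2, 1] → best response X (payoff 2)
Mutual best responses: (B,X) → Nash equilibria.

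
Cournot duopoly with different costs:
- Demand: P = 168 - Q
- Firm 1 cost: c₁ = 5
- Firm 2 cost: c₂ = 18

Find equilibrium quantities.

q₁* = 58.67, q₂* = 45.67

Work:
Reaction: q₁ = (168 - 5 - q₂)/2
Reaction: q₂ = (168 - 18 - q₁)/2
Solve simultaneously:
q₁* = (168 - 2×5 + 18)/3 = 58.67
q₂* = (168 - 2×18 + 5)/3 = 45.67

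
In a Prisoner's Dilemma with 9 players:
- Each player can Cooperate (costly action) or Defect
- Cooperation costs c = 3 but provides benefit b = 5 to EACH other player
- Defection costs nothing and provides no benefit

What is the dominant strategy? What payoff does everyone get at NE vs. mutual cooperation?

Dominant: Defect; NE payoff = 0; Coop payoff = 37

Work:
Defect dominates (saves cost c = 3, benefit to others is external)
NE: All defect → everyone gets 0
If all cooperate: each receives (8)×5 - 3 = 37
Social dilemma: 37 > 0 but NE gives 0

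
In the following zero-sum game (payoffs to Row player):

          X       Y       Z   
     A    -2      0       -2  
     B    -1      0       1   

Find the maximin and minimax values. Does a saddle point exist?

Maximin = -1, Minimax = -1, Saddle: True

Work:
Row minimums: [-2, -1] → maximin = -1
Column maximums: [-1, 0, 1] → minimax = -1
Saddle point exists! Game value = -1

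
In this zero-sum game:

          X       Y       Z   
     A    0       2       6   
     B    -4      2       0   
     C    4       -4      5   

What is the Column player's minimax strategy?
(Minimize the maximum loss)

Column should play Y, value = 2

Work:
Column player minimizes Row's maximum payoff:
Column X: max payoff to Row = 4
Column Y: max payoff to Row = 2
Column Z: max payoff to Row = 6
Minimum is 2, achieved by column Y.
Minimax strategy: Y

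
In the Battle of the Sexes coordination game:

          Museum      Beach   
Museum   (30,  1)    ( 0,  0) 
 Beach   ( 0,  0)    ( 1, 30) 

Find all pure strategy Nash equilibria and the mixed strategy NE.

Pure NE: (Museum, Museum) and (Beach, Beach); Mixed NE: p = 0.9677, q = 0.0323

Work:
Check pure NE:
(Museum, Museum): (30, 1) - no unilateral deviation beneficial
(Beach, Beach): (1, 30) - no unilateral deviation beneficial
Mixed NE: P1 plays Museum with p = 0.9677, P2 plays Museum with q = 0.0323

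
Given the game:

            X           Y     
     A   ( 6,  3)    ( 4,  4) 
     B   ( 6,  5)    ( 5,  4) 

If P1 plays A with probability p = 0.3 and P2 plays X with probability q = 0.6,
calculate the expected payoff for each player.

E[P1] = 5.48, E[P2] = 4.24

Work:
E[P1] = p·q·π₁(A,X) + p·(1-q)·π₁(A,Y) + (1-p)·q·π₁(B,X) + (1-p)·(1-q)·π₁(B,Y)
= 0.3·0.6·6 + 0.3·0.4·4 + 0.7·0.6·6 + 0.7·0.4·5
= 5.48

E[P2] = 4.24 (similar calculation)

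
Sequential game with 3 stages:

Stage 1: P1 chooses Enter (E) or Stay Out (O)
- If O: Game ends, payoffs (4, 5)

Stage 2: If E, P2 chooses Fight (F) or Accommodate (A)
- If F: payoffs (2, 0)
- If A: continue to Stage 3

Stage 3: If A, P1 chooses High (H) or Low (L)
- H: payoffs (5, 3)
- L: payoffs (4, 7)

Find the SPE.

SPE: (E, A, H); Outcome (5, 3)

Work:
Stage 3: P1 chooses H (5 vs 4)
Stage 2: P2: F->0, A->3 (anticipating H). Choose A
Stage 1: P1: O->4, E->5 (anticipating A, H). Choose E
SPE path: E -> A -> H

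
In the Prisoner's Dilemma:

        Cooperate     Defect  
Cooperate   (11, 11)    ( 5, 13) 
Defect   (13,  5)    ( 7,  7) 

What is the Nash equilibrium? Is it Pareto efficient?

(Defect, Defect) is NE; not Pareto efficient

Work:
Defect dominates Cooperate for both players:
If P2 cooperates: Defect (13) > Cooperate (11)
If P2 defects: Defect (7) > Cooperate (5)
NE: (Defect, Defect) with payoff (7, 7)
But (Cooperate, Cooperate) = (11, 11) Pareto dominates (7, 7)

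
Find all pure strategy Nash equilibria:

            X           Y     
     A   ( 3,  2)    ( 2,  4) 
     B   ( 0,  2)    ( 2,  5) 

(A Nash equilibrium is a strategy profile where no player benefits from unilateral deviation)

Nash equilibrium: (A, Y), (B, Y)

Work:
Best responses:
  P1 vs X: payoffs [3, 0] → best response A (payoff 3)
  P1 vs Y: payoffs [2, 2] → best response A/B (payoff 2)
  P2 vs A: payoffs [2, 4] → best response Y (payoff 4)
  P2 vs B: payoffs [2, 5] → best response Y (payoff 5)
Mutual best responses: (A,Y), (B,Y) → Nash equilibria.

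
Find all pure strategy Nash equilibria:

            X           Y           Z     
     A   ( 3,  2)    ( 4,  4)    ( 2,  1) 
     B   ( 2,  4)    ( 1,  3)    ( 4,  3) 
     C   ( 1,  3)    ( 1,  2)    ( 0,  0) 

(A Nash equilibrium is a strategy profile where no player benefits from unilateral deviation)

Nash equilibrium: (A, Y)

Work:
Best responses:
  P1 vs X: payoffs [3, 2, 1] → best response A (payoff 3)
  P1 vs Y: payoffs [4, 1, 1] → best response A (payoff 4)
  P1 vs Z: payoffs [2, 4, 0] → best response B (payoff 4)
  P2 vs A: payoffs [2, 4, 1] → best response Y (payoff 4)
  P2 vs B: payoffs [4, 3, 3] → best response X (payoff 4)
  P2 vs C: payoffs [3, 2, 0] → best response X (payoff 3)
Mutual best responses: (A,Y) → Nash equilibria.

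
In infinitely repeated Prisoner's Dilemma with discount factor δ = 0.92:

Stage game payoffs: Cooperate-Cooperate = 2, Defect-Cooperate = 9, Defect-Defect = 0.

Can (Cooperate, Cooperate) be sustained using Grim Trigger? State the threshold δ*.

δ* = 0.7778; since δ = 0.92 ≥ 0.7778, cooperation can be sustained

Work:
For Grim Trigger:
Cooperate forever: 2/(1-δ)
Defect then punished: 9 + 0·δ/(1-δ)
Need: 2/(1-δ) ≥ 9 + 0·δ/(1-δ)
Solving: δ ≥ (T-R)/(T-P) = (9-2)/(9-0) = 0.7778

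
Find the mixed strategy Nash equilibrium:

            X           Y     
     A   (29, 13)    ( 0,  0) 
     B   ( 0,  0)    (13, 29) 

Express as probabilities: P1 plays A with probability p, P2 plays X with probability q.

p = 0.6905, q = 0.3095

Work:
Find probabilities that make opponent indifferent:
P2 chooses q to make P1 indifferent between A and B
P1 chooses p to make P2 indifferent between X and Y
Mixed NE: P1 plays (A: 0.6905, B: 0.3095), P2 plays (X: 0.3095, Y: 0.6905)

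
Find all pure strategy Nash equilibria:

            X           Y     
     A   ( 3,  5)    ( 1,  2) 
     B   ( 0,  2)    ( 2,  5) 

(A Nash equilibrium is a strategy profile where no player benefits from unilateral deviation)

Nash equilibrium: (A, X), (B, Y)

Work:
Best responses:
  P1 vs X: payoffs [3, 0] → best response A (payoff 3)
  P1 vs Y: payoffs [1, 2] → best response B (payoff 2)
  P2 vs A: payoffs [5, 2] → best response X (payoff 5)
  P2 vs B: payoffs [2, 5] → best response Y (payoff 5)
Mutual best responses: (A,X), (B,Y) → Nash equilibria.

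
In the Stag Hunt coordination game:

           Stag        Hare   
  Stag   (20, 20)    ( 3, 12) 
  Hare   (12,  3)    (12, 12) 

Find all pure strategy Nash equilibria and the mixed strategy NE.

Pure NE: (Stag, Stag) and (Hare, Hare); Mixed NE: p = 0.5294, q = 0.5294

Work:
Check pure NE:
(Stag, Stag): (20, 20) - no unilateral deviation beneficial
(Hare, Hare): (12, 12) - no unilateral deviation beneficial
Mixed NE: P1 plays Stag with p = 0.5294, P2 plays Stag with q = 0.5294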